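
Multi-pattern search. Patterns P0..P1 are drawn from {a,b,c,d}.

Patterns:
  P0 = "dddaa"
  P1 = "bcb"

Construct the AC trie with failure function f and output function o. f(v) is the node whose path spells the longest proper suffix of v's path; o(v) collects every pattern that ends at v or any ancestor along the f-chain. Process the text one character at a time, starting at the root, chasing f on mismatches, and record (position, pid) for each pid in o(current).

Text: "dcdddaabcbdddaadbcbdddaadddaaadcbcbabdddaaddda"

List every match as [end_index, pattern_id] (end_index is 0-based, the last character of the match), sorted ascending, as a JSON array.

Build:
Trie nodes:
  0='ε' goto b→6 d→1
  1='d' goto d→2
  2='dd' goto d→3
  3='ddd' goto a→4
  4='ddda' goto a→5
  5='dddaa' goto ·  ←P0
  6='b' goto c→7
  7='bc' goto b→8
  8='bcb' goto ·  ←P1

Failure links (BFS by depth):
  n1('d'): parent n0 fail=0; on 'd' 0 → fail=0;  out ∅∪∅=∅
  n6('b'): parent n0 fail=0; on 'b' 0 → fail=0;  out ∅∪∅=∅
  n2('dd'): parent n1 fail=0; on 'd' 0 → fail=1;  out ∅∪∅=∅
  n7('bc'): parent n6 fail=0; on 'c' 0 → fail=0;  out ∅∪∅=∅
  n3('ddd'): parent n2 fail=1; on 'd' 1 → fail=2;  out ∅∪∅=∅
  n8('bcb'): parent n7 fail=0; on 'b' 0 → fail=6;  out {1}∪∅={1}
  n4('ddda'): parent n3 fail=2; on 'a' 2→1→0 → fail=0;  out ∅∪∅=∅
  n5('dddaa'): parent n4 fail=0; on 'a' 0 → fail=0;  out {0}∪∅={0}

Text stream:
[0] read 'd'  n0⇒n1
[1] read 'c'  n1⇒n0 ·f
[2] read 'd'  n0⇒n1
[3] read 'd'  n1⇒n2
[4] read 'd'  n2⇒n3
[5] read 'a'  n3⇒n4
[6] read 'a'  n4⇒n5  emit P0@[2:6]
[7] read 'b'  n5⇒n6 ·f
[8] read 'c'  n6⇒n7
[9] read 'b'  n7⇒n8  emit P1@[7:9]
[10] read 'd'  n8⇒n1 ·f
[11] read 'd'  n1⇒n2
[12] read 'd'  n2⇒n3
[13] read 'a'  n3⇒n4
[14] read 'a'  n4⇒n5  emit P0@[10:14]
[15] read 'd'  n5⇒n1 ·f
[16] read 'b'  n1⇒n6 ·f
[17] read 'c'  n6⇒n7
[18] read 'b'  n7⇒n8  emit P1@[16:18]
[19] read 'd'  n8⇒n1 ·f
[20] read 'd'  n1⇒n2
[21] read 'd'  n2⇒n3
[22] read 'a'  n3⇒n4
[23] read 'a'  n4⇒n5  emit P0@[19:23]
[24] read 'd'  n5⇒n1 ·f
[25] read 'd'  n1⇒n2
[26] read 'd'  n2⇒n3
[27] read 'a'  n3⇒n4
[28] read 'a'  n4⇒n5  emit P0@[24:28]
[29] read 'a'  n5⇒n0 ·f
[30] read 'd'  n0⇒n1
[31] read 'c'  n1⇒n0 ·f
[32] read 'b'  n0⇒n6
[33] read 'c'  n6⇒n7
[34] read 'b'  n7⇒n8  emit P1@[32:34]
[35] read 'a'  n8⇒n0 ·f
[36] read 'b'  n0⇒n6
[37] read 'd'  n6⇒n1 ·f
[38] read 'd'  n1⇒n2
[39] read 'd'  n2⇒n3
[40] read 'a'  n3⇒n4
[41] read 'a'  n4⇒n5  emit P0@[37:41]
[42] read 'd'  n5⇒n1 ·f
[43] read 'd'  n1⇒n2
[44] read 'd'  n2⇒n3
[45] read 'a'  n3⇒n4

Matches: [[6,0],[9,1],[14,0],[18,1],[23,0],[28,0],[34,1],[41,0]]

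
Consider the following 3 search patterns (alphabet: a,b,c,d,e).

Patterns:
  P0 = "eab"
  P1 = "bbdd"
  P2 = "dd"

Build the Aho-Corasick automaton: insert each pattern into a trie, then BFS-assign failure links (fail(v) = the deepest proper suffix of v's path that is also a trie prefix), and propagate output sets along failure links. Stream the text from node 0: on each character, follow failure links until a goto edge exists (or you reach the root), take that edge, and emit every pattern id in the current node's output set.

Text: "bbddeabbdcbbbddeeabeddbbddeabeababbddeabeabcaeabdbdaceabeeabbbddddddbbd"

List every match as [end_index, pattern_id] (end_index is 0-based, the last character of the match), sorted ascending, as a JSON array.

Construct AC machine:
Trie nodes:
  n0 'ε': b→4 d→8 e→1
  n1 'e': a→2
  n2 'ea': b→3
  n3 'eab': ·  ←P0
  n4 'b': b→5
  n5 'bb': d→6
  n6 'bbd': d→7
  n7 'bbdd': ·  ←P1
  n8 'd': d→9
  n9 'dd': ·  ←P2

BFS fail/out derivation:
  n1('e'): parent n0 fail=0; on 'e' 0 → fail=0;  out ∅∪∅=∅
  n4('b'): parent n0 fail=0; on 'b' 0 → fail=0;  out ∅∪∅=∅
  n8('d'): parent n0 fail=0; on 'd' 0 → fail=0;  out ∅∪∅=∅
  n2('ea'): parent n1 fail=0; on 'a' 0 → fail=0;  out ∅∪∅=∅
  n5('bb'): parent n4 fail=0; on 'b' 0 → fail=4;  out ∅∪∅=∅
  n9('dd'): parent n8 fail=0; on 'd' 0 → fail=8;  out {2}∪∅={2}
  n3('eab'): parent n2 fail=0; on 'b' 0 → fail=4;  out {0}∪∅={0}
  n6('bbd'): parent n5 fail=4; on 'd' 4→0 → fail=8;  out ∅∪∅=∅
  n7('bbdd'): parent n6 fail=8; on 'd' 8 → fail=9;  out {1}∪{2}={1,2}

Text stream:
pos 0 'b': at 4
pos 1 'b': at 5
pos 2 'd': at 6
pos 3 'd': at 7  ** P1@[0:3],P2@[2:3]
pos 4 'e': at 1 (via fail)
pos 5 'a': at 2
pos 6 'b': at 3  ** P0@[4:6]
pos 7 'b': at 5 (via fail)
pos 8 'd': at 6
pos 9 'c': at 0 (via fail)
pos 10 'b': at 4
pos 11 'b': at 5
pos 12 'b': at 5 (via fail)
pos 13 'd': at 6
pos 14 'd': at 7  ** P1@[11:14],P2@[13:14]
pos 15 'e': at 1 (via fail)
pos 16 'e': at 1 (via fail)
pos 17 'a': at 2
pos 18 'b': at 3  ** P0@[16:18]
pos 19 'e': at 1 (via fail)
pos 20 'd': at 8 (via fail)
pos 21 'd': at 9  ** P2@[20:21]
pos 22 'b': at 4 (via fail)
pos 23 'b': at 5
pos 24 'd': at 6
pos 25 'd': at 7  ** P1@[22:25],P2@[24:25]
pos 26 'e': at 1 (via fail)
pos 27 'a': at 2
pos 28 'b': at 3  ** P0@[26:28]
pos 29 'e': at 1 (via fail)
pos 30 'a': at 2
pos 31 'b': at 3  ** P0@[29:31]
pos 32 'a': at 0 (via fail)
pos 33 'b': at 4
pos 34 'b': at 5
pos 35 'd': at 6
pos 36 'd': at 7  ** P1@[33:36],P2@[35:36]
pos 37 'e': at 1 (via fail)
pos 38 'a': at 2
pos 39 'b': at 3  ** P0@[37:39]
pos 40 'e': at 1 (via fail)
pos 41 'a': at 2
pos 42 'b': at 3  ** P0@[40:42]
pos 43 'c': at 0 (via fail)
pos 44 'a': at 0
pos 45 'e': at 1
pos 46 'a': at 2
pos 47 'b': at 3  ** P0@[45:47]
pos 48 'd': at 8 (via fail)
pos 49 'b': at 4 (via fail)
pos 50 'd': at 8 (via fail)
pos 51 'a': at 0 (via fail)
pos 52 'c': at 0
pos 53 'e': at 1
pos 54 'a': at 2
pos 55 'b': at 3  ** P0@[53:55]
pos 56 'e': at 1 (via fail)
pos 57 'e': at 1 (via fail)
pos 58 'a': at 2
pos 59 'b': at 3  ** P0@[57:59]
pos 60 'b': at 5 (via fail)
pos 61 'b': at 5 (via fail)
pos 62 'd': at 6
pos 63 'd': at 7  ** P1@[60:63],P2@[62:63]
pos 64 'd': at 9 (via fail)  ** P2@[63:64]
pos 65 'd': at 9 (via fail)  ** P2@[64:65]
pos 66 'd': at 9 (via fail)  ** P2@[65:66]
pos 67 'd': at 9 (via fail)  ** P2@[66:67]
pos 68 'b': at 4 (via fail)
pos 69 'b': at 5
pos 70 'd': at 6

Result: [[3,1],[3,2],[6,0],[14,1],[14,2],[18,0],[21,2],[25,1],[25,2],[28,0],[31,0],[36,1],[36,2],[39,0],[42,0],[47,0],[55,0],[59,0],[63,1],[63,2],[64,2],[65,2],[66,2],[67,2]]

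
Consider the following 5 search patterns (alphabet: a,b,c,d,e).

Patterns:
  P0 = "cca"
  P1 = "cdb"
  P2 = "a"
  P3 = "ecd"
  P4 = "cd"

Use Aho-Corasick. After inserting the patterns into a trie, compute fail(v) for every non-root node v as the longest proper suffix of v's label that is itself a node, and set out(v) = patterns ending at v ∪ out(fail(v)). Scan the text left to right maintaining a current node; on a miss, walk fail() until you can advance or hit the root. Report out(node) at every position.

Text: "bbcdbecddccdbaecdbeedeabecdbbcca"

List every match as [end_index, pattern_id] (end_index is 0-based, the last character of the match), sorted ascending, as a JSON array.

Construct AC machine:
Trie (insert patterns):
  n0 'ε': a→6 c→1 e→7
  n1 'c': c→2 d→4
  n2 'cc': a→3
  n3 'cca': ·  [P0 ends]
  n4 'cd': b→5  [P4 ends]
  n5 'cdb': ·  [P1 ends]
  n6 'a': ·  [P2 ends]
  n7 'e': c→8
  n8 'ec': d→9
  n9 'ecd': ·  [P3 ends]

BFS fail/out derivation:
  n1('c'): parent n0 fail=0; on 'c' 0 → fail=0;  out ∅∪∅=∅
  n6('a'): parent n0 fail=0; on 'a' 0 → fail=0;  out {2}∪∅={2}
  n7('e'): parent n0 fail=0; on 'e' 0 → fail=0;  out ∅∪∅=∅
  n2('cc'): parent n1 fail=0; on 'c' 0 → fail=1;  out ∅∪∅=∅
  n4('cd'): parent n1 fail=0; on 'd' 0 → fail=0;  out {4}∪∅={4}
  n8('ec'): parent n7 fail=0; on 'c' 0 → fail=1;  out ∅∪∅=∅
  n3('cca'): parent n2 fail=1; on 'a' 1→0 → fail=6;  out {0}∪{2}={0,2}
  n5('cdb'): parent n4 fail=0; on 'b' 0 → fail=0;  out {1}∪∅={1}
  n9('ecd'): parent n8 fail=1; on 'd' 1 → fail=4;  out {3}∪{4}={3,4}

Run:
pos 0 'b': at 0
pos 1 'b': at 0
pos 2 'c': at 1
pos 3 'd': at 4  emit P4@[2:3]
pos 4 'b': at 5  emit P1@[2:4]
pos 5 'e': at 7 (via fail)
pos 6 'c': at 8
pos 7 'd': at 9  emit P3@[5:7],P4@[6:7]
pos 8 'd': at 0 (via fail)
pos 9 'c': at 1
pos 10 'c': at 2
pos 11 'd': at 4 (via fail)  emit P4@[10:11]
pos 12 'b': at 5  emit P1@[10:12]
pos 13 'a': at 6 (via fail)  emit P2@[13:13]
pos 14 'e': at 7 (via fail)
pos 15 'c': at 8
pos 16 'd': at 9  emit P3@[14:16],P4@[15:16]
pos 17 'b': at 5 (via fail)  emit P1@[15:17]
pos 18 'e': at 7 (via fail)
pos 19 'e': at 7 (via fail)
pos 20 'd': at 0 (via fail)
pos 21 'e': at 7
pos 22 'a': at 6 (via fail)  emit P2@[22:22]
pos 23 'b': at 0 (via fail)
pos 24 'e': at 7
pos 25 'c': at 8
pos 26 'd': at 9  emit P3@[24:26],P4@[25:26]
pos 27 'b': at 5 (via fail)  emit P1@[25:27]
pos 28 'b': at 0 (via fail)
pos 29 'c': at 1
pos 30 'c': at 2
pos 31 'a': at 3  emit P0@[29:31],P2@[31:31]

Result: [[3,4],[4,1],[7,3],[7,4],[11,4],[12,1],[13,2],[16,3],[16,4],[17,1],[22,2],[26,3],[26,4],[27,1],[31,0],[31,2]]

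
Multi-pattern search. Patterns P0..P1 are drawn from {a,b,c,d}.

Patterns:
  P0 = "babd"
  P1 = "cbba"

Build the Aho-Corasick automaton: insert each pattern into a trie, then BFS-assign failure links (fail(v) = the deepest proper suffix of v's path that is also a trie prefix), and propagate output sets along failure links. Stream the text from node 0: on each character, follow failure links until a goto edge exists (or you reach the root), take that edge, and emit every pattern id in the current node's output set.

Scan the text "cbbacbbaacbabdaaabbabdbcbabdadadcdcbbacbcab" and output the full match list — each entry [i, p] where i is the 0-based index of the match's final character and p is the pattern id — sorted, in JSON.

Construct AC machine:
Trie (insert patterns):
  n0 'ε': b→1 c→5
  n1 'b': a→2
  n2 'ba': b→3
  n3 'bab': d→4
  n4 'babd': ·  ←P0
  n5 'c': b→6
  n6 'cb': b→7
  n7 'cbb': a→8
  n8 'cbba': ·  ←P1

Failure links (BFS by depth):
  n1('b'): parent n0 fail=0; on 'b' 0 → fail=0;  out ∅∪∅=∅
  n5('c'): parent n0 fail=0; on 'c' 0 → fail=0;  out ∅∪∅=∅
  n2('ba'): parent n1 fail=0; on 'a' 0 → fail=0;  out ∅∪∅=∅
  n6('cb'): parent n5 fail=0; on 'b' 0 → fail=1;  out ∅∪∅=∅
  n3('bab'): parent n2 fail=0; on 'b' 0 → fail=1;  out ∅∪∅=∅
  n7('cbb'): parent n6 fail=1; on 'b' 1→0 → fail=1;  out ∅∪∅=∅
  n4('babd'): parent n3 fail=1; on 'd' 1→0 → fail=0;  out {0}∪∅={0}
  n8('cbba'): parent n7 fail=1; on 'a' 1 → fail=2;  out {1}∪∅={1}

Text stream:
pos 0 'c': at 5
pos 1 'b': at 6
pos 2 'b': at 7
pos 3 'a': at 8  → match P1@[0:3]
pos 4 'c': at 5 (fail-walked)
pos 5 'b': at 6
pos 6 'b': at 7
pos 7 'a': at 8  → match P1@[4:7]
pos 8 'a': at 0 (fail-walked)
pos 9 'c': at 5
pos 10 'b': at 6
pos 11 'a': at 2 (fail-walked)
pos 12 'b': at 3
pos 13 'd': at 4  → match P0@[10:13]
pos 14 'a': at 0 (fail-walked)
pos 15 'a': at 0
pos 16 'a': at 0
pos 17 'b': at 1
pos 18 'b': at 1 (fail-walked)
pos 19 'a': at 2
pos 20 'b': at 3
pos 21 'd': at 4  → match P0@[18:21]
pos 22 'b': at 1 (fail-walked)
pos 23 'c': at 5 (fail-walked)
pos 24 'b': at 6
pos 25 'a': at 2 (fail-walked)
pos 26 'b': at 3
pos 27 'd': at 4  → match P0@[24:27]
pos 28 'a': at 0 (fail-walked)
pos 29 'd': at 0
pos 30 'a': at 0
pos 31 'd': at 0
pos 32 'c': at 5
pos 33 'd': at 0 (fail-walked)
pos 34 'c': at 5
pos 35 'b': at 6
pos 36 'b': at 7
pos 37 'a': at 8  → match P1@[34:37]
pos 38 'c': at 5 (fail-walked)
pos 39 'b': at 6
pos 40 'c': at 5 (fail-walked)
pos 41 'a': at 0 (fail-walked)
pos 42 'b': at 1

Result: [[3,1],[7,1],[13,0],[21,0],[27,0],[37,1]]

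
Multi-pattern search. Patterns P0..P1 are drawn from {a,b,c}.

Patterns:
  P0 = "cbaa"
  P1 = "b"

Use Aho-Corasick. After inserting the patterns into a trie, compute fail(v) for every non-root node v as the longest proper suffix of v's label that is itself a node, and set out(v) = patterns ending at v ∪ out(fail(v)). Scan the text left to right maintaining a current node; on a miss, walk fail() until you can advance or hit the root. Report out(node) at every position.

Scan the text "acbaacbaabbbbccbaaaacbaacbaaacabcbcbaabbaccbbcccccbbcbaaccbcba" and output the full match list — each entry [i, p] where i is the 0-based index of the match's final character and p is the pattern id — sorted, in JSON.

Construct AC machine:
Trie nodes:
  n0 'ε': b→5 c→1
  n1 'c': b→2
  n2 'cb': a→3
  n3 'cba': a→4
  n4 'cbaa': ·  ←P0
  n5 'b': ·  ←P1

Failure links (BFS by depth):
  fail(1) 'c': from fail(0)=0 chase 'c': 0 ⇒ 0;  out=∅∪out(0)=∅
  fail(5) 'b': from fail(0)=0 chase 'b': 0 ⇒ 0;  out={1}∪out(0)={1}
  fail(2) 'cb': from fail(1)=0 chase 'b': 0 ⇒ 5;  out=∅∪out(5)={1}
  fail(3) 'cba': from fail(2)=5 chase 'a': 5→0 ⇒ 0;  out=∅∪out(0)=∅
  fail(4) 'cbaa': from fail(3)=0 chase 'a': 0 ⇒ 0;  out={0}∪out(0)={0}

Scan:
i=0 'a': node 0→0
i=1 'c': node 0→1
i=2 'b': node 1→2  → match P1@[2:2]
i=3 'a': node 2→3
i=4 'a': node 3→4  → match P0@[1:4]
i=5 'c': node 4→1 ·f
i=6 'b': node 1→2  → match P1@[6:6]
i=7 'a': node 2→3
i=8 'a': node 3→4  → match P0@[5:8]
i=9 'b': node 4→5 ·f  → match P1@[9:9]
i=10 'b': node 5→5 ·f  → match P1@[10:10]
i=11 'b': node 5→5 ·f  → match P1@[11:11]
i=12 'b': node 5→5 ·f  → match P1@[12:12]
i=13 'c': node 5→1 ·f
i=14 'c': node 1→1 ·f
i=15 'b': node 1→2  → match P1@[15:15]
i=16 'a': node 2→3
i=17 'a': node 3→4  → match P0@[14:17]
i=18 'a': node 4→0 ·f
i=19 'a': node 0→0
i=20 'c': node 0→1
i=21 'b': node 1→2  → match P1@[21:21]
i=22 'a': node 2→3
i=23 'a': node 3→4  → match P0@[20:23]
i=24 'c': node 4→1 ·f
i=25 'b': node 1→2  → match P1@[25:25]
i=26 'a': node 2→3
i=27 'a': node 3→4  → match P0@[24:27]
i=28 'a': node 4→0 ·f
i=29 'c': node 0→1
i=30 'a': node 1→0 ·f
i=31 'b': node 0→5  → match P1@[31:31]
i=32 'c': node 5→1 ·f
i=33 'b': node 1→2  → match P1@[33:33]
i=34 'c': node 2→1 ·f
i=35 'b': node 1→2  → match P1@[35:35]
i=36 'a': node 2→3
i=37 'a': node 3→4  → match P0@[34:37]
i=38 'b': node 4→5 ·f  → match P1@[38:38]
i=39 'b': node 5→5 ·f  → match P1@[39:39]
i=40 'a': node 5→0 ·f
i=41 'c': node 0→1
i=42 'c': node 1→1 ·f
i=43 'b': node 1→2  → match P1@[43:43]
i=44 'b': node 2→5 ·f  → match P1@[44:44]
i=45 'c': node 5→1 ·f
i=46 'c': node 1→1 ·f
i=47 'c': node 1→1 ·f
i=48 'c': node 1→1 ·f
i=49 'c': node 1→1 ·f
i=50 'b': node 1→2  → match P1@[50:50]
i=51 'b': node 2→5 ·f  → match P1@[51:51]
i=52 'c': node 5→1 ·f
i=53 'b': node 1→2  → match P1@[53:53]
i=54 'a': node 2→3
i=55 'a': node 3→4  → match P0@[52:55]
i=56 'c': node 4→1 ·f
i=57 'c': node 1→1 ·f
i=58 'b': node 1→2  → match P1@[58:58]
i=59 'c': node 2→1 ·f
i=60 'b': node 1→2  → match P1@[60:60]
i=61 'a': node 2→3

Result: [[2,1],[4,0],[6,1],[8,0],[9,1],[10,1],[11,1],[12,1],[15,1],[17,0],[21,1],[23,0],[25,1],[27,0],[31,1],[33,1],[35,1],[37,0],[38,1],[39,1],[43,1],[44,1],[50,1],[51,1],[53,1],[55,0],[58,1],[60,1]]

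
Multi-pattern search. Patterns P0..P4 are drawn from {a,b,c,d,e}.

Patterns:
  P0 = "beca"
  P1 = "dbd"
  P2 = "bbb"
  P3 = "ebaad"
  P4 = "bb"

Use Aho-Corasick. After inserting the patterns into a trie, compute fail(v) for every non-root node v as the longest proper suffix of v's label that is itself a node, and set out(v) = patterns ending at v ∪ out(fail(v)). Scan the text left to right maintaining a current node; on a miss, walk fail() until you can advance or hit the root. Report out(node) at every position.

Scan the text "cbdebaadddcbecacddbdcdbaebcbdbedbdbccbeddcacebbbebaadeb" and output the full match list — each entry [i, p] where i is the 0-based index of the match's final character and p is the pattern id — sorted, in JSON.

Build automaton:
Trie (insert patterns):
  0='ε' goto b→1 d→5 e→10
  1='b' goto b→8 e→2
  2='be' goto c→3
  3='bec' goto a→4
  4='beca' goto ·  [P0 ends]
  5='d' goto b→6
  6='db' goto d→7
  7='dbd' goto ·  [P1 ends]
  8='bb' goto b→9  [P4 ends]
  9='bbb' goto ·  [P2 ends]
  10='e' goto b→11
  11='eb' goto a→12
  12='eba' goto a→13
  13='ebaa' goto d→14
  14='ebaad' goto ·  [P3 ends]

Failure links (BFS by depth):
  n1('b'): parent n0 fail=0; on 'b' 0 → fail=0;  out ∅∪∅=∅
  n5('d'): parent n0 fail=0; on 'd' 0 → fail=0;  out ∅∪∅=∅
  n10('e'): parent n0 fail=0; on 'e' 0 → fail=0;  out ∅∪∅=∅
  n2('be'): parent n1 fail=0; on 'e' 0 → fail=10;  out ∅∪∅=∅
  n6('db'): parent n5 fail=0; on 'b' 0 → fail=1;  out ∅∪∅=∅
  n8('bb'): parent n1 fail=0; on 'b' 0 → fail=1;  out {4}∪∅={4}
  n11('eb'): parent n10 fail=0; on 'b' 0 → fail=1;  out ∅∪∅=∅
  n3('bec'): parent n2 fail=10; on 'c' 10→0 → fail=0;  out ∅∪∅=∅
  n7('dbd'): parent n6 fail=1; on 'd' 1→0 → fail=5;  out {1}∪∅={1}
  n9('bbb'): parent n8 fail=1; on 'b' 1 → fail=8;  out {2}∪{4}={2,4}
  n12('eba'): parent n11 fail=1; on 'a' 1→0 → fail=0;  out ∅∪∅=∅
  n4('beca'): parent n3 fail=0; on 'a' 0 → fail=0;  out {0}∪∅={0}
  n13('ebaa'): parent n12 fail=0; on 'a' 0 → fail=0;  out ∅∪∅=∅
  n14('ebaad'): parent n13 fail=0; on 'd' 0 → fail=5;  out {3}∪∅={3}

Run:
[0] read 'c'  n0⇒n0
[1] read 'b'  n0⇒n1
[2] read 'd'  n1⇒n5 (via fail)
[3] read 'e'  n5⇒n10 (via fail)
[4] read 'b'  n10⇒n11
[5] read 'a'  n11⇒n12
[6] read 'a'  n12⇒n13
[7] read 'd'  n13⇒n14  → match P3@[3:7]
[8] read 'd'  n14⇒n5 (via fail)
[9] read 'd'  n5⇒n5 (via fail)
[10] read 'c'  n5⇒n0 (via fail)
[11] read 'b'  n0⇒n1
[12] read 'e'  n1⇒n2
[13] read 'c'  n2⇒n3
[14] read 'a'  n3⇒n4  → match P0@[11:14]
[15] read 'c'  n4⇒n0 (via fail)
[16] read 'd'  n0⇒n5
[17] read 'd'  n5⇒n5 (via fail)
[18] read 'b'  n5⇒n6
[19] read 'd'  n6⇒n7  → match P1@[17:19]
[20] read 'c'  n7⇒n0 (via fail)
[21] read 'd'  n0⇒n5
[22] read 'b'  n5⇒n6
[23] read 'a'  n6⇒n0 (via fail)
[24] read 'e'  n0⇒n10
[25] read 'b'  n10⇒n11
[26] read 'c'  n11⇒n0 (via fail)
[27] read 'b'  n0⇒n1
[28] read 'd'  n1⇒n5 (via fail)
[29] read 'b'  n5⇒n6
[30] read 'e'  n6⇒n2 (via fail)
[31] read 'd'  n2⇒n5 (via fail)
[32] read 'b'  n5⇒n6
[33] read 'd'  n6⇒n7  → match P1@[31:33]
[34] read 'b'  n7⇒n6 (via fail)
[35] read 'c'  n6⇒n0 (via fail)
[36] read 'c'  n0⇒n0
[37] read 'b'  n0⇒n1
[38] read 'e'  n1⇒n2
[39] read 'd'  n2⇒n5 (via fail)
[40] read 'd'  n5⇒n5 (via fail)
[41] read 'c'  n5⇒n0 (via fail)
[42] read 'a'  n0⇒n0
[43] read 'c'  n0⇒n0
[44] read 'e'  n0⇒n10
[45] read 'b'  n10⇒n11
[46] read 'b'  n11⇒n8 (via fail)  → match P4@[45:46]
[47] read 'b'  n8⇒n9  → match P2@[45:47],P4@[46:47]
[48] read 'e'  n9⇒n2 (via fail)
[49] read 'b'  n2⇒n11 (via fail)
[50] read 'a'  n11⇒n12
[51] read 'a'  n12⇒n13
[52] read 'd'  n13⇒n14  → match P3@[48:52]
[53] read 'e'  n14⇒n10 (via fail)
[54] read 'b'  n10⇒n11

Matches: [[7,3],[14,0],[19,1],[33,1],[46,4],[47,2],[47,4],[52,3]]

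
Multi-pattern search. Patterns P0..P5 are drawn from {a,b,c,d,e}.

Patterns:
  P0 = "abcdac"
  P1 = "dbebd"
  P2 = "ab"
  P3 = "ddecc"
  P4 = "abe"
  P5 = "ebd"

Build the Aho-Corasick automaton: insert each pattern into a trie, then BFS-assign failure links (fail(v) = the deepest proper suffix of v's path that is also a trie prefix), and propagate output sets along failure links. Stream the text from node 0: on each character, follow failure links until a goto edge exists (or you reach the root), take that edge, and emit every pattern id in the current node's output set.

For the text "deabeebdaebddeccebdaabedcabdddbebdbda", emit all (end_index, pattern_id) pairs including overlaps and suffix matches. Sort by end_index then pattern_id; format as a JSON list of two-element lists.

Build:
Trie (insert patterns):
  0='ε' goto a→1 d→7 e→17
  1='a' goto b→2
  2='ab' goto c→3 e→16  ←P2
  3='abc' goto d→4
  4='abcd' goto a→5
  5='abcda' goto c→6
  6='abcdac' goto ·  ←P0
  7='d' goto b→8 d→12
  8='db' goto e→9
  9='dbe' goto b→10
  10='dbeb' goto d→11
  11='dbebd' goto ·  ←P1
  12='dd' goto e→13
  13='dde' goto c→14
  14='ddec' goto c→15
  15='ddecc' goto ·  ←P3
  16='abe' goto ·  ←P4
  17='e' goto b→18
  18='eb' goto d→19
  19='ebd' goto ·  ←P5

Failure links (BFS by depth):
  fail(1) 'a': from fail(0)=0 chase 'a': 0 ⇒ 0;  out=∅∪out(0)=∅
  fail(7) 'd': from fail(0)=0 chase 'd': 0 ⇒ 0;  out=∅∪out(0)=∅
  fail(17) 'e': from fail(0)=0 chase 'e': 0 ⇒ 0;  out=∅∪out(0)=∅
  fail(2) 'ab': from fail(1)=0 chase 'b': 0 ⇒ 0;  out={2}∪out(0)={2}
  fail(8) 'db': from fail(7)=0 chase 'b': 0 ⇒ 0;  out=∅∪out(0)=∅
  fail(12) 'dd': from fail(7)=0 chase 'd': 0 ⇒ 7;  out=∅∪out(7)=∅
  fail(18) 'eb': from fail(17)=0 chase 'b': 0 ⇒ 0;  out=∅∪out(0)=∅
  fail(3) 'abc': from fail(2)=0 chase 'c': 0 ⇒ 0;  out=∅∪out(0)=∅
  fail(9) 'dbe': from fail(8)=0 chase 'e': 0 ⇒ 17;  out=∅∪out(17)=∅
  fail(13) 'dde': from fail(12)=7 chase 'e': 7→0 ⇒ 17;  out=∅∪out(17)=∅
  fail(16) 'abe': from fail(2)=0 chase 'e': 0 ⇒ 17;  out={4}∪out(17)={4}
  fail(19) 'ebd': from fail(18)=0 chase 'd': 0 ⇒ 7;  out={5}∪out(7)={5}
  fail(4) 'abcd': from fail(3)=0 chase 'd': 0 ⇒ 7;  out=∅∪out(7)=∅
  fail(10) 'dbeb': from fail(9)=17 chase 'b': 17 ⇒ 18;  out=∅∪out(18)=∅
  fail(14) 'ddec': from fail(13)=17 chase 'c': 17→0 ⇒ 0;  out=∅∪out(0)=∅
  fail(5) 'abcda': from fail(4)=7 chase 'a': 7→0 ⇒ 1;  out=∅∪out(1)=∅
  fail(11) 'dbebd': from fail(10)=18 chase 'd': 18 ⇒ 19;  out={1}∪out(19)={1,5}
  fail(15) 'ddecc': from fail(14)=0 chase 'c': 0 ⇒ 0;  out={3}∪out(0)={3}
  fail(6) 'abcdac': from fail(5)=1 chase 'c': 1→0 ⇒ 0;  out={0}∪out(0)={0}

Text stream:
[0] read 'd'  n0⇒n7
[1] read 'e'  n7⇒n17 (fail-walked)
[2] read 'a'  n17⇒n1 (fail-walked)
[3] read 'b'  n1⇒n2  emit P2@[2:3]
[4] read 'e'  n2⇒n16  emit P4@[2:4]
[5] read 'e'  n16⇒n17 (fail-walked)
[6] read 'b'  n17⇒n18
[7] read 'd'  n18⇒n19  emit P5@[5:7]
[8] read 'a'  n19⇒n1 (fail-walked)
[9] read 'e'  n1⇒n17 (fail-walked)
[10] read 'b'  n17⇒n18
[11] read 'd'  n18⇒n19  emit P5@[9:11]
[12] read 'd'  n19⇒n12 (fail-walked)
[13] read 'e'  n12⇒n13
[14] read 'c'  n13⇒n14
[15] read 'c'  n14⇒n15  emit P3@[11:15]
[16] read 'e'  n15⇒n17 (fail-walked)
[17] read 'b'  n17⇒n18
[18] read 'd'  n18⇒n19  emit P5@[16:18]
[19] read 'a'  n19⇒n1 (fail-walked)
[20] read 'a'  n1⇒n1 (fail-walked)
[21] read 'b'  n1⇒n2  emit P2@[20:21]
[22] read 'e'  n2⇒n16  emit P4@[20:22]
[23] read 'd'  n16⇒n7 (fail-walked)
[24] read 'c'  n7⇒n0 (fail-walked)
[25] read 'a'  n0⇒n1
[26] read 'b'  n1⇒n2  emit P2@[25:26]
[27] read 'd'  n2⇒n7 (fail-walked)
[28] read 'd'  n7⇒n12
[29] read 'd'  n12⇒n12 (fail-walked)
[30] read 'b'  n12⇒n8 (fail-walked)
[31] read 'e'  n8⇒n9
[32] read 'b'  n9⇒n10
[33] read 'd'  n10⇒n11  emit P1@[29:33],P5@[31:33]
[34] read 'b'  n11⇒n8 (fail-walked)
[35] read 'd'  n8⇒n7 (fail-walked)
[36] read 'a'  n7⇒n1 (fail-walked)

All matches (sorted): [[3,2],[4,4],[7,5],[11,5],[15,3],[18,5],[21,2],[22,4],[26,2],[33,1],[33,5]]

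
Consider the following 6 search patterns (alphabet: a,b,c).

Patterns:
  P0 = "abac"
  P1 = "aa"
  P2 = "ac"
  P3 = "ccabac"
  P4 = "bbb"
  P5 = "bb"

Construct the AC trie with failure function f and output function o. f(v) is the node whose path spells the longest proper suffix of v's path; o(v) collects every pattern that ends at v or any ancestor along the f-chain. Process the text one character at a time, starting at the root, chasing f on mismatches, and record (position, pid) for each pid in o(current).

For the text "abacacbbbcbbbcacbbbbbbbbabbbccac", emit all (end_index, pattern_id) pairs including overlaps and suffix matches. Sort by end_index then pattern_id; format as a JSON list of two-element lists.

Build automaton:
Trie nodes:
  0='ε' goto a→1 b→13 c→7
  1='a' goto a→5 b→2 c→6
  2='ab' goto a→3
  3='aba' goto c→4
  4='abac' goto ·  ←P0
  5='aa' goto ·  ←P1
  6='ac' goto ·  ←P2
  7='c' goto c→8
  8='cc' goto a→9
  9='cca' goto b→10
  10='ccab' goto a→11
  11='ccaba' goto c→12
  12='ccabac' goto ·  ←P3
  13='b' goto b→14
  14='bb' goto b→15  ←P5
  15='bbb' goto ·  ←P4

BFS fail/out derivation:
  fail(1) 'a': from fail(0)=0 chase 'a': 0 ⇒ 0;  out=∅∪out(0)=∅
  fail(7) 'c': from fail(0)=0 chase 'c': 0 ⇒ 0;  out=∅∪out(0)=∅
  fail(13) 'b': from fail(0)=0 chase 'b': 0 ⇒ 0;  out=∅∪out(0)=∅
  fail(2) 'ab': from fail(1)=0 chase 'b': 0 ⇒ 13;  out=∅∪out(13)=∅
  fail(5) 'aa': from fail(1)=0 chase 'a': 0 ⇒ 1;  out={1}∪out(1)={1}
  fail(6) 'ac': from fail(1)=0 chase 'c': 0 ⇒ 7;  out={2}∪out(7)={2}
  fail(8) 'cc': from fail(7)=0 chase 'c': 0 ⇒ 7;  out=∅∪out(7)=∅
  fail(14) 'bb': from fail(13)=0 chase 'b': 0 ⇒ 13;  out={5}∪out(13)={5}
  fail(3) 'aba': from fail(2)=13 chase 'a': 13→0 ⇒ 1;  out=∅∪out(1)=∅
  fail(9) 'cca': from fail(8)=7 chase 'a': 7→0 ⇒ 1;  out=∅∪out(1)=∅
  fail(15) 'bbb': from fail(14)=13 chase 'b': 13 ⇒ 14;  out={4}∪out(14)={4,5}
  fail(4) 'abac': from fail(3)=1 chase 'c': 1 ⇒ 6;  out={0}∪out(6)={0,2}
  fail(10) 'ccab': from fail(9)=1 chase 'b': 1 ⇒ 2;  out=∅∪out(2)=∅
  fail(11) 'ccaba': from fail(10)=2 chase 'a': 2 ⇒ 3;  out=∅∪out(3)=∅
  fail(12) 'ccabac': from fail(11)=3 chase 'c': 3 ⇒ 4;  out={3}∪out(4)={0,2,3}

Text stream:
i=0 'a': node 0→1
i=1 'b': node 1→2
i=2 'a': node 2→3
i=3 'c': node 3→4  emit P0@[0:3],P2@[2:3]
i=4 'a': node 4→1 (fail-walked)
i=5 'c': node 1→6  emit P2@[4:5]
i=6 'b': node 6→13 (fail-walked)
i=7 'b': node 13→14  emit P5@[6:7]
i=8 'b': node 14→15  emit P4@[6:8],P5@[7:8]
i=9 'c': node 15→7 (fail-walked)
i=10 'b': node 7→13 (fail-walked)
i=11 'b': node 13→14  emit P5@[10:11]
i=12 'b': node 14→15  emit P4@[10:12],P5@[11:12]
i=13 'c': node 15→7 (fail-walked)
i=14 'a': node 7→1 (fail-walked)
i=15 'c': node 1→6  emit P2@[14:15]
i=16 'b': node 6→13 (fail-walked)
i=17 'b': node 13→14  emit P5@[16:17]
i=18 'b': node 14→15  emit P4@[16:18],P5@[17:18]
i=19 'b': node 15→15 (fail-walked)  emit P4@[17:19],P5@[18:19]
i=20 'b': node 15→15 (fail-walked)  emit P4@[18:20],P5@[19:20]
i=21 'b': node 15→15 (fail-walked)  emit P4@[19:21],P5@[20:21]
i=22 'b': node 15→15 (fail-walked)  emit P4@[20:22],P5@[21:22]
i=23 'b': node 15→15 (fail-walked)  emit P4@[21:23],P5@[22:23]
i=24 'a': node 15→1 (fail-walked)
i=25 'b': node 1→2
i=26 'b': node 2→14 (fail-walked)  emit P5@[25:26]
i=27 'b': node 14→15  emit P4@[25:27],P5@[26:27]
i=28 'c': node 15→7 (fail-walked)
i=29 'c': node 7→8
i=30 'a': node 8→9
i=31 'c': node 9→6 (fail-walked)  emit P2@[30:31]

All matches (sorted): [[3,0],[3,2],[5,2],[7,5],[8,4],[8,5],[11,5],[12,4],[12,5],[15,2],[17,5],[18,4],[18,5],[19,4],[19,5],[20,4],[20,5],[21,4],[21,5],[22,4],[22,5],[23,4],[23,5],[26,5],[27,4],[27,5],[31,2]]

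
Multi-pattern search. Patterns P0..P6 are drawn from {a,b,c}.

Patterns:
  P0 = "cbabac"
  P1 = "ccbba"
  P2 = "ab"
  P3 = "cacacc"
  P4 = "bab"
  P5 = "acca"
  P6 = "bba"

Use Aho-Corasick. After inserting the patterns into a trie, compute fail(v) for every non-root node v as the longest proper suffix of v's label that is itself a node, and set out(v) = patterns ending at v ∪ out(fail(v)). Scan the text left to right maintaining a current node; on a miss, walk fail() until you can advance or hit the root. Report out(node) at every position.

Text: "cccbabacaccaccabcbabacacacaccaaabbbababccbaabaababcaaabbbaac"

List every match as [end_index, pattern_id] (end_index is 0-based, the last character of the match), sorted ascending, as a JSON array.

Build:
Trie (insert patterns):
  0='ε' goto a→11 b→18 c→1
  1='c' goto a→13 b→2 c→7
  2='cb' goto a→3
  3='cba' goto b→4
  4='cbab' goto a→5
  5='cbaba' goto c→6
  6='cbabac' goto ·  [P0 ends]
  7='cc' goto b→8
  8='ccb' goto b→9
  9='ccbb' goto a→10
  10='ccbba' goto ·  [P1 ends]
  11='a' goto b→12 c→21
  12='ab' goto ·  [P2 ends]
  13='ca' goto c→14
  14='cac' goto a→15
  15='caca' goto c→16
  16='cacac' goto c→17
  17='cacacc' goto ·  [P3 ends]
  18='b' goto a→19 b→24
  19='ba' goto b→20
  20='bab' goto ·  [P4 ends]
  21='ac' goto c→22
  22='acc' goto a→23
  23='acca' goto ·  [P5 ends]
  24='bb' goto a→25
  25='bba' goto ·  [P6 ends]

BFS fail/out derivation:
  n1('c'): parent n0 fail=0; on 'c' 0 → fail=0;  out ∅∪∅=∅
  n11('a'): parent n0 fail=0; on 'a' 0 → fail=0;  out ∅∪∅=∅
  n18('b'): parent n0 fail=0; on 'b' 0 → fail=0;  out ∅∪∅=∅
  n2('cb'): parent n1 fail=0; on 'b' 0 → fail=18;  out ∅∪∅=∅
  n7('cc'): parent n1 fail=0; on 'c' 0 → fail=1;  out ∅∪∅=∅
  n12('ab'): parent n11 fail=0; on 'b' 0 → fail=18;  out {2}∪∅={2}
  n13('ca'): parent n1 fail=0; on 'a' 0 → fail=11;  out ∅∪∅=∅
  n19('ba'): parent n18 fail=0; on 'a' 0 → fail=11;  out ∅∪∅=∅
  n21('ac'): parent n11 fail=0; on 'c' 0 → fail=1;  out ∅∪∅=∅
  n24('bb'): parent n18 fail=0; on 'b' 0 → fail=18;  out ∅∪∅=∅
  n3('cba'): parent n2 fail=18; on 'a' 18 → fail=19;  out ∅∪∅=∅
  n8('ccb'): parent n7 fail=1; on 'b' 1 → fail=2;  out ∅∪∅=∅
  n14('cac'): parent n13 fail=11; on 'c' 11 → fail=21;  out ∅∪∅=∅
  n20('bab'): parent n19 fail=11; on 'b' 11 → fail=12;  out {4}∪{2}={2,4}
  n22('acc'): parent n21 fail=1; on 'c' 1 → fail=7;  out ∅∪∅=∅
  n25('bba'): parent n24 fail=18; on 'a' 18 → fail=19;  out {6}∪∅={6}
  n4('cbab'): parent n3 fail=19; on 'b' 19 → fail=20;  out ∅∪{2,4}={2,4}
  n9('ccbb'): parent n8 fail=2; on 'b' 2→18 → fail=24;  out ∅∪∅=∅
  n15('caca'): parent n14 fail=21; on 'a' 21→1 → fail=13;  out ∅∪∅=∅
  n23('acca'): parent n22 fail=7; on 'a' 7→1 → fail=13;  out {5}∪∅={5}
  n5('cbaba'): parent n4 fail=20; on 'a' 20→12→18 → fail=19;  out ∅∪∅=∅
  n10('ccbba'): parent n9 fail=24; on 'a' 24 → fail=25;  out {1}∪{6}={1,6}
  n16('cacac'): parent n15 fail=13; on 'c' 13 → fail=14;  out ∅∪∅=∅
  n6('cbabac'): parent n5 fail=19; on 'c' 19→11 → fail=21;  out {0}∪∅={0}
  n17('cacacc'): parent n16 fail=14; on 'c' 14→21 → fail=22;  out {3}∪∅={3}

Text stream:
[0] read 'c'  n0⇒n1
[1] read 'c'  n1⇒n7
[2] read 'c'  n7⇒n7 (fail-walked)
[3] read 'b'  n7⇒n8
[4] read 'a'  n8⇒n3 (fail-walked)
[5] read 'b'  n3⇒n4  emit P2@[4:5],P4@[3:5]
[6] read 'a'  n4⇒n5
[7] read 'c'  n5⇒n6  emit P0@[2:7]
[8] read 'a'  n6⇒n13 (fail-walked)
[9] read 'c'  n13⇒n14
[10] read 'c'  n14⇒n22 (fail-walked)
[11] read 'a'  n22⇒n23  emit P5@[8:11]
[12] read 'c'  n23⇒n14 (fail-walked)
[13] read 'c'  n14⇒n22 (fail-walked)
[14] read 'a'  n22⇒n23  emit P5@[11:14]
[15] read 'b'  n23⇒n12 (fail-walked)  emit P2@[14:15]
[16] read 'c'  n12⇒n1 (fail-walked)
[17] read 'b'  n1⇒n2
[18] read 'a'  n2⇒n3
[19] read 'b'  n3⇒n4  emit P2@[18:19],P4@[17:19]
[20] read 'a'  n4⇒n5
[21] read 'c'  n5⇒n6  emit P0@[16:21]
[22] read 'a'  n6⇒n13 (fail-walked)
[23] read 'c'  n13⇒n14
[24] read 'a'  n14⇒n15
[25] read 'c'  n15⇒n16
[26] read 'a'  n16⇒n15 (fail-walked)
[27] read 'c'  n15⇒n16
[28] read 'c'  n16⇒n17  emit P3@[23:28]
[29] read 'a'  n17⇒n23 (fail-walked)  emit P5@[26:29]
[30] read 'a'  n23⇒n11 (fail-walked)
[31] read 'a'  n11⇒n11 (fail-walked)
[32] read 'b'  n11⇒n12  emit P2@[31:32]
[33] read 'b'  n12⇒n24 (fail-walked)
[34] read 'b'  n24⇒n24 (fail-walked)
[35] read 'a'  n24⇒n25  emit P6@[33:35]
[36] read 'b'  n25⇒n20 (fail-walked)  emit P2@[35:36],P4@[34:36]
[37] read 'a'  n20⇒n19 (fail-walked)
[38] read 'b'  n19⇒n20  emit P2@[37:38],P4@[36:38]
[39] read 'c'  n20⇒n1 (fail-walked)
[40] read 'c'  n1⇒n7
[41] read 'b'  n7⇒n8
[42] read 'a'  n8⇒n3 (fail-walked)
[43] read 'a'  n3⇒n11 (fail-walked)
[44] read 'b'  n11⇒n12  emit P2@[43:44]
[45] read 'a'  n12⇒n19 (fail-walked)
[46] read 'a'  n19⇒n11 (fail-walked)
[47] read 'b'  n11⇒n12  emit P2@[46:47]
[48] read 'a'  n12⇒n19 (fail-walked)
[49] read 'b'  n19⇒n20  emit P2@[48:49],P4@[47:49]
[50] read 'c'  n20⇒n1 (fail-walked)
[51] read 'a'  n1⇒n13
[52] read 'a'  n13⇒n11 (fail-walked)
[53] read 'a'  n11⇒n11 (fail-walked)
[54] read 'b'  n11⇒n12  emit P2@[53:54]
[55] read 'b'  n12⇒n24 (fail-walked)
[56] read 'b'  n24⇒n24 (fail-walked)
[57] read 'a'  n24⇒n25  emit P6@[55:57]
[58] read 'a'  n25⇒n11 (fail-walked)
[59] read 'c'  n11⇒n21

Result: [[5,2],[5,4],[7,0],[11,5],[14,5],[15,2],[19,2],[19,4],[21,0],[28,3],[29,5],[32,2],[35,6],[36,2],[36,4],[38,2],[38,4],[44,2],[47,2],[49,2],[49,4],[54,2],[57,6]]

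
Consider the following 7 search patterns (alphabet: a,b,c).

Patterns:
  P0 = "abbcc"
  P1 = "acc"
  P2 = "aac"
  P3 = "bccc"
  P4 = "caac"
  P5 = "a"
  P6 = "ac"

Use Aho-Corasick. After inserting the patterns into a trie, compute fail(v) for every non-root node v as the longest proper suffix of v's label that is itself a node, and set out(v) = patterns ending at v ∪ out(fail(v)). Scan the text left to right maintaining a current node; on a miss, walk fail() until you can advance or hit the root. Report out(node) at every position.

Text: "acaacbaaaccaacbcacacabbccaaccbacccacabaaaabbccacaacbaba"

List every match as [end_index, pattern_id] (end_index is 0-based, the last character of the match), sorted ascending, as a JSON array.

Build automaton:
Trie nodes:
  n0 'ε': a→1 b→10 c→14
  n1 'a': a→8 b→2 c→6  ←P5
  n2 'ab': b→3
  n3 'abb': c→4
  n4 'abbc': c→5
  n5 'abbcc': ·  ←P0
  n6 'ac': c→7  ←P6
  n7 'acc': ·  ←P1
  n8 'aa': c→9
  n9 'aac': ·  ←P2
  n10 'b': c→11
  n11 'bc': c→12
  n12 'bcc': c→13
  n13 'bccc': ·  ←P3
  n14 'c': a→15
  n15 'ca': a→16
  n16 'caa': c→17
  n17 'caac': ·  ←P4

BFS fail/out derivation:
  n1('a'): parent n0 fail=0; on 'a' 0 → fail=0;  out {5}∪∅={5}
  n10('b'): parent n0 fail=0; on 'b' 0 → fail=0;  out ∅∪∅=∅
  n14('c'): parent n0 fail=0; on 'c' 0 → fail=0;  out ∅∪∅=∅
  n2('ab'): parent n1 fail=0; on 'b' 0 → fail=10;  out ∅∪∅=∅
  n6('ac'): parent n1 fail=0; on 'c' 0 → fail=14;  out {6}∪∅={6}
  n8('aa'): parent n1 fail=0; on 'a' 0 → fail=1;  out ∅∪{5}={5}
  n11('bc'): parent n10 fail=0; on 'c' 0 → fail=14;  out ∅∪∅=∅
  n15('ca'): parent n14 fail=0; on 'a' 0 → fail=1;  out ∅∪{5}={5}
  n3('abb'): parent n2 fail=10; on 'b' 10→0 → fail=10;  out ∅∪∅=∅
  n7('acc'): parent n6 fail=14; on 'c' 14→0 → fail=14;  out {1}∪∅={1}
  n9('aac'): parent n8 fail=1; on 'c' 1 → fail=6;  out {2}∪{6}={2,6}
  n12('bcc'): parent n11 fail=14; on 'c' 14→0 → fail=14;  out ∅∪∅=∅
  n16('caa'): parent n15 fail=1; on 'a' 1 → fail=8;  out ∅∪{5}={5}
  n4('abbc'): parent n3 fail=10; on 'c' 10 → fail=11;  out ∅∪∅=∅
  n13('bccc'): parent n12 fail=14; on 'c' 14→0 → fail=14;  out {3}∪∅={3}
  n17('caac'): parent n16 fail=8; on 'c' 8 → fail=9;  out {4}∪{2,6}={2,4,6}
  n5('abbcc'): parent n4 fail=11; on 'c' 11 → fail=12;  out {0}∪∅={0}

Scan:
[0] read 'a'  n0⇒n1  ** P5@[0:0]
[1] read 'c'  n1⇒n6  ** P6@[0:1]
[2] read 'a'  n6⇒n15 (via fail)  ** P5@[2:2]
[3] read 'a'  n15⇒n16  ** P5@[3:3]
[4] read 'c'  n16⇒n17  ** P2@[2:4],P4@[1:4],P6@[3:4]
[5] read 'b'  n17⇒n10 (via fail)
[6] read 'a'  n10⇒n1 (via fail)  ** P5@[6:6]
[7] read 'a'  n1⇒n8  ** P5@[7:7]
[8] read 'a'  n8⇒n8 (via fail)  ** P5@[8:8]
[9] read 'c'  n8⇒n9  ** P2@[7:9],P6@[8:9]
[10] read 'c'  n9⇒n7 (via fail)  ** P1@[8:10]
[11] read 'a'  n7⇒n15 (via fail)  ** P5@[11:11]
[12] read 'a'  n15⇒n16  ** P5@[12:12]
[13] read 'c'  n16⇒n17  ** P2@[11:13],P4@[10:13],P6@[12:13]
[14] read 'b'  n17⇒n10 (via fail)
[15] read 'c'  n10⇒n11
[16] read 'a'  n11⇒n15 (via fail)  ** P5@[16:16]
[17] read 'c'  n15⇒n6 (via fail)  ** P6@[16:17]
[18] read 'a'  n6⇒n15 (via fail)  ** P5@[18:18]
[19] read 'c'  n15⇒n6 (via fail)  ** P6@[18:19]
[20] read 'a'  n6⇒n15 (via fail)  ** P5@[20:20]
[21] read 'b'  n15⇒n2 (via fail)
[22] read 'b'  n2⇒n3
[23] read 'c'  n3⇒n4
[24] read 'c'  n4⇒n5  ** P0@[20:24]
[25] read 'a'  n5⇒n15 (via fail)  ** P5@[25:25]
[26] read 'a'  n15⇒n16  ** P5@[26:26]
[27] read 'c'  n16⇒n17  ** P2@[25:27],P4@[24:27],P6@[26:27]
[28] read 'c'  n17⇒n7 (via fail)  ** P1@[26:28]
[29] read 'b'  n7⇒n10 (via fail)
[30] read 'a'  n10⇒n1 (via fail)  ** P5@[30:30]
[31] read 'c'  n1⇒n6  ** P6@[30:31]
[32] read 'c'  n6⇒n7  ** P1@[30:32]
[33] read 'c'  n7⇒n14 (via fail)
[34] read 'a'  n14⇒n15  ** P5@[34:34]
[35] read 'c'  n15⇒n6 (via fail)  ** P6@[34:35]
[36] read 'a'  n6⇒n15 (via fail)  ** P5@[36:36]
[37] read 'b'  n15⇒n2 (via fail)
[38] read 'a'  n2⇒n1 (via fail)  ** P5@[38:38]
[39] read 'a'  n1⇒n8  ** P5@[39:39]
[40] read 'a'  n8⇒n8 (via fail)  ** P5@[40:40]
[41] read 'a'  n8⇒n8 (via fail)  ** P5@[41:41]
[42] read 'b'  n8⇒n2 (via fail)
[43] read 'b'  n2⇒n3
[44] read 'c'  n3⇒n4
[45] read 'c'  n4⇒n5  ** P0@[41:45]
[46] read 'a'  n5⇒n15 (via fail)  ** P5@[46:46]
[47] read 'c'  n15⇒n6 (via fail)  ** P6@[46:47]
[48] read 'a'  n6⇒n15 (via fail)  ** P5@[48:48]
[49] read 'a'  n15⇒n16  ** P5@[49:49]
[50] read 'c'  n16⇒n17  ** P2@[48:50],P4@[47:50],P6@[49:50]
[51] read 'b'  n17⇒n10 (via fail)
[52] read 'a'  n10⇒n1 (via fail)  ** P5@[52:52]
[53] read 'b'  n1⇒n2
[54] read 'a'  n2⇒n1 (via fail)  ** P5@[54:54]

Result: [[0,5],[1,6],[2,5],[3,5],[4,2],[4,4],[4,6],[6,5],[7,5],[8,5],[9,2],[9,6],[10,1],[11,5],[12,5],[13,2],[13,4],[13,6],[16,5],[17,6],[18,5],[19,6],[20,5],[24,0],[25,5],[26,5],[27,2],[27,4],[27,6],[28,1],[30,5],[31,6],[32,1],[34,5],[35,6],[36,5],[38,5],[39,5],[40,5],[41,5],[45,0],[46,5],[47,6],[48,5],[49,5],[50,2],[50,4],[50,6],[52,5],[54,5]]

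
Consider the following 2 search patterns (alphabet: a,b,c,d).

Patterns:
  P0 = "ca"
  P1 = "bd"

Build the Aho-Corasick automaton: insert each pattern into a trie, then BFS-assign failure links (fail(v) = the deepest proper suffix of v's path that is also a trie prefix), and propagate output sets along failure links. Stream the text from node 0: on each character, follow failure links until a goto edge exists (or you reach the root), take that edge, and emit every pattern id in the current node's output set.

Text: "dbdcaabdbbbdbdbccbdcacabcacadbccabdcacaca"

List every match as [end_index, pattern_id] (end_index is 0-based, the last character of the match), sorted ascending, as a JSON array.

Build automaton:
Trie (insert patterns):
  0='ε' goto b→3 c→1
  1='c' goto a→2
  2='ca' goto ·  [P0 ends]
  3='b' goto d→4
  4='bd' goto ·  [P1 ends]

BFS fail/out derivation:
  n1('c'): parent n0 fail=0; on 'c' 0 → fail=0;  out ∅∪∅=∅
  n3('b'): parent n0 fail=0; on 'b' 0 → fail=0;  out ∅∪∅=∅
  n2('ca'): parent n1 fail=0; on 'a' 0 → fail=0;  out {0}∪∅={0}
  n4('bd'): parent n3 fail=0; on 'd' 0 → fail=0;  out {1}∪∅={1}

Scan:
[0] read 'd'  n0⇒n0
[1] read 'b'  n0⇒n3
[2] read 'd'  n3⇒n4  → match P1@[1:2]
[3] read 'c'  n4⇒n1 (fail-walked)
[4] read 'a'  n1⇒n2  → match P0@[3:4]
[5] read 'a'  n2⇒n0 (fail-walked)
[6] read 'b'  n0⇒n3
[7] read 'd'  n3⇒n4  → match P1@[6:7]
[8] read 'b'  n4⇒n3 (fail-walked)
[9] read 'b'  n3⇒n3 (fail-walked)
[10] read 'b'  n3⇒n3 (fail-walked)
[11] read 'd'  n3⇒n4  → match P1@[10:11]
[12] read 'b'  n4⇒n3 (fail-walked)
[13] read 'd'  n3⇒n4  → match P1@[12:13]
[14] read 'b'  n4⇒n3 (fail-walked)
[15] read 'c'  n3⇒n1 (fail-walked)
[16] read 'c'  n1⇒n1 (fail-walked)
[17] read 'b'  n1⇒n3 (fail-walked)
[18] read 'd'  n3⇒n4  → match P1@[17:18]
[19] read 'c'  n4⇒n1 (fail-walked)
[20] read 'a'  n1⇒n2  → match P0@[19:20]
[21] read 'c'  n2⇒n1 (fail-walked)
[22] read 'a'  n1⇒n2  → match P0@[21:22]
[23] read 'b'  n2⇒n3 (fail-walked)
[24] read 'c'  n3⇒n1 (fail-walked)
[25] read 'a'  n1⇒n2  → match P0@[24:25]
[26] read 'c'  n2⇒n1 (fail-walked)
[27] read 'a'  n1⇒n2  → match P0@[26:27]
[28] read 'd'  n2⇒n0 (fail-walked)
[29] read 'b'  n0⇒n3
[30] read 'c'  n3⇒n1 (fail-walked)
[31] read 'c'  n1⇒n1 (fail-walked)
[32] read 'a'  n1⇒n2  → match P0@[31:32]
[33] read 'b'  n2⇒n3 (fail-walked)
[34] read 'd'  n3⇒n4  → match P1@[33:34]
[35] read 'c'  n4⇒n1 (fail-walked)
[36] read 'a'  n1⇒n2  → match P0@[35:36]
[37] read 'c'  n2⇒n1 (fail-walked)
[38] read 'a'  n1⇒n2  → match P0@[37:38]
[39] read 'c'  n2⇒n1 (fail-walked)
[40] read 'a'  n1⇒n2  → match P0@[39:40]

Matches: [[2,1],[4,0],[7,1],[11,1],[13,1],[18,1],[20,0],[22,0],[25,0],[27,0],[32,0],[34,1],[36,0],[38,0],[40,0]]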